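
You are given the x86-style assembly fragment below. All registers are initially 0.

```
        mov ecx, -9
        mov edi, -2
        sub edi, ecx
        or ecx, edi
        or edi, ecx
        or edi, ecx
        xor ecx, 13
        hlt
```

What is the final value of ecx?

after mov ecx, -9: ecx=-9
after mov edi, -2: edi=-2
after sub edi, ecx: edi=(-2)-(-9)=7
after or ecx, edi: ecx=(-9)|7=-9
after or edi, ecx: edi=7|(-9)=-9
after or edi, ecx: edi=(-9)|(-9)=-9
after xor ecx, 13: ecx=(-9)^13=-6
halt.

-6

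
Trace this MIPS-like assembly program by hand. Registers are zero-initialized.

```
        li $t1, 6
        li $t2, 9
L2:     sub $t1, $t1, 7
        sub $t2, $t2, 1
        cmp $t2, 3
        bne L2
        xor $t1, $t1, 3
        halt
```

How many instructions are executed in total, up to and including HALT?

$t1=6
$t2=9
$t1=6-7=-1
$t2=9-1=8
cmp $t2, 3  (cmp 8,3)
bne L2: taken
$t1=(-1)-7=-8
$t2=8-1=7
cmp $t2, 3  (cmp 7,3)
bne L2: taken
$t1=(-8)-7=-15
$t2=7-1=6
cmp $t2, 3  (cmp 6,3)
bne L2: taken
$t1=(-15)-7=-22
$t2=6-1=5
cmp $t2, 3  (cmp 5,3)
bne L2: taken
$t1=(-22)-7=-29
$t2=5-1=4
cmp $t2, 3  (cmp 4,3)
bne L2: taken
$t1=(-29)-7=-36
$t2=4-1=3
cmp $t2, 3  (cmp 3,3)
bne L2: not taken
$t1=(-36)^3=-33
halt.
Total executed instructions: 28.

28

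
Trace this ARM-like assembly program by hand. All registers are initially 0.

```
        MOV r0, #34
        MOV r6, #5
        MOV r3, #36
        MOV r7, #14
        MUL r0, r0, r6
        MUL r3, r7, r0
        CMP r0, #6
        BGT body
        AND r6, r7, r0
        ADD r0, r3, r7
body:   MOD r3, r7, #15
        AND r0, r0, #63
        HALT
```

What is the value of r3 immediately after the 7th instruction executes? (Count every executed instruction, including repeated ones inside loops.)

after MOV r0, #34: r0=34
after MOV r6, #5: r6=5
after MOV r3, #36: r3=36
after MOV r7, #14: r7=14
after MUL r0, r0, r6: r0=34*5=170
after MUL r3, r7, r0: r3=14*170=2380
CMP r0, #6  (cmp 170,6)
After step 7: r3 = 2380.

2380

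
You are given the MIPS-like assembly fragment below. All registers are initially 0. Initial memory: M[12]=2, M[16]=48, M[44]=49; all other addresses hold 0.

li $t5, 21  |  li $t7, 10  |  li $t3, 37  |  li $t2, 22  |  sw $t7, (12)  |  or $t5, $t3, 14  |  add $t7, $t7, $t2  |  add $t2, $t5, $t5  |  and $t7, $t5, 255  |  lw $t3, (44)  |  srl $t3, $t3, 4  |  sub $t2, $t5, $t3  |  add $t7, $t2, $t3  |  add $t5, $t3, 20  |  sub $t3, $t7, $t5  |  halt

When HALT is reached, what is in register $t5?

23

$t5=21
$t7=10
$t3=37
$t2=22
sw $t7, (12) → M[12]=10
$t5=37|14=47
$t7=10+22=32
$t2=47+47=94
$t7=47&255=47
$t3=M[44]=49
$t3=49>>4=3
$t2=47-3=44
$t7=44+3=47
$t5=3+20=23
$t3=47-23=24
halt.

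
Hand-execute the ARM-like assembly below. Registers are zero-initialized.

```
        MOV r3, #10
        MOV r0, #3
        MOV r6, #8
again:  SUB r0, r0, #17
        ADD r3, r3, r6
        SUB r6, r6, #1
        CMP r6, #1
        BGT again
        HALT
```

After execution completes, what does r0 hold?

-116

MOV r3, #10 → r3=10
MOV r0, #3 → r0=3
MOV r6, #8 → r6=8
SUB r0, r0, #17 → r0=3-17=-14
ADD r3, r3, r6 → r3=10+8=18
SUB r6, r6, #1 → r6=8-1=7
CMP r6, #1  (cmp 7,1)
BGT again: taken
SUB r0, r0, #17 → r0=(-14)-17=-31
ADD r3, r3, r6 → r3=18+7=25
SUB r6, r6, #1 → r6=7-1=6
CMP r6, #1  (cmp 6,1)
BGT again: taken
SUB r0, r0, #17 → r0=(-31)-17=-48
ADD r3, r3, r6 → r3=25+6=31
SUB r6, r6, #1 → r6=6-1=5
CMP r6, #1  (cmp 5,1)
BGT again: taken
SUB r0, r0, #17 → r0=(-48)-17=-65
ADD r3, r3, r6 → r3=31+5=36
SUB r6, r6, #1 → r6=5-1=4
CMP r6, #1  (cmp 4,1)
BGT again: taken
SUB r0, r0, #17 → r0=(-65)-17=-82
ADD r3, r3, r6 → r3=36+4=40
SUB r6, r6, #1 → r6=4-1=3
CMP r6, #1  (cmp 3,1)
BGT again: taken
SUB r0, r0, #17 → r0=(-82)-17=-99
ADD r3, r3, r6 → r3=40+3=43
SUB r6, r6, #1 → r6=3-1=2
CMP r6, #1  (cmp 2,1)
BGT again: taken
SUB r0, r0, #17 → r0=(-99)-17=-116
ADD r3, r3, r6 → r3=43+2=45
SUB r6, r6, #1 → r6=2-1=1
CMP r6, #1  (cmp 1,1)
BGT again: not taken
halt.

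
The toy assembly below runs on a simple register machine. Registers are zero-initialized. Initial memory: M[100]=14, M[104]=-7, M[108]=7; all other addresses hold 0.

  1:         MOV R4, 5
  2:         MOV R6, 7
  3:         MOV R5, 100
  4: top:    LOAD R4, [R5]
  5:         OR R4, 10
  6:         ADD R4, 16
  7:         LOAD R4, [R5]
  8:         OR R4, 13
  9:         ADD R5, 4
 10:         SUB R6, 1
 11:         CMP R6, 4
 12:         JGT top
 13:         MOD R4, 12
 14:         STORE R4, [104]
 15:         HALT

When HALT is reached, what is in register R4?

MOV R4, 5 → R4=5
MOV R6, 7 → R6=7
MOV R5, 100 → R5=100
LOAD R4, [R5] → R4=M[100]=14
OR R4, 10 → R4=14|10=14
ADD R4, 16 → R4=14+16=30
LOAD R4, [R5] → R4=M[100]=14
OR R4, 13 → R4=14|13=15
ADD R5, 4 → R5=100+4=104
SUB R6, 1 → R6=7-1=6
CMP R6, 4  (cmp 6,4)
JGT top: taken
LOAD R4, [R5] → R4=M[104]=-7
OR R4, 10 → R4=(-7)|10=-5
ADD R4, 16 → R4=(-5)+16=11
LOAD R4, [R5] → R4=M[104]=-7
OR R4, 13 → R4=(-7)|13=-3
ADD R5, 4 → R5=104+4=108
SUB R6, 1 → R6=6-1=5
CMP R6, 4  (cmp 5,4)
JGT top: taken
LOAD R4, [R5] → R4=M[108]=7
OR R4, 10 → R4=7|10=15
ADD R4, 16 → R4=15+16=31
LOAD R4, [R5] → R4=M[108]=7
OR R4, 13 → R4=7|13=15
ADD R5, 4 → R5=108+4=112
SUB R6, 1 → R6=5-1=4
CMP R6, 4  (cmp 4,4)
JGT top: not taken
MOD R4, 12 → R4=15%12=3
STORE R4, [104] → M[104]=3
halt.

3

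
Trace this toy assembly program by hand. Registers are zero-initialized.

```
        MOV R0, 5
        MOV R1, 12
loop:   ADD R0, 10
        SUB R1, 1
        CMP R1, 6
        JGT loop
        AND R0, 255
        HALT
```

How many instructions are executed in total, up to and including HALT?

MOV R0, 5 → R0=5
MOV R1, 12 → R1=12
ADD R0, 10 → R0=5+10=15
SUB R1, 1 → R1=12-1=11
CMP R1, 6  (cmp 11,6)
JGT loop: taken
ADD R0, 10 → R0=15+10=25
SUB R1, 1 → R1=11-1=10
CMP R1, 6  (cmp 10,6)
JGT loop: taken
ADD R0, 10 → R0=25+10=35
SUB R1, 1 → R1=10-1=9
CMP R1, 6  (cmp 9,6)
JGT loop: taken
ADD R0, 10 → R0=35+10=45
SUB R1, 1 → R1=9-1=8
CMP R1, 6  (cmp 8,6)
JGT loop: taken
ADD R0, 10 → R0=45+10=55
SUB R1, 1 → R1=8-1=7
CMP R1, 6  (cmp 7,6)
JGT loop: taken
ADD R0, 10 → R0=55+10=65
SUB R1, 1 → R1=7-1=6
CMP R1, 6  (cmp 6,6)
JGT loop: not taken
AND R0, 255 → R0=65&255=65
halt.
Total executed instructions: 28.

28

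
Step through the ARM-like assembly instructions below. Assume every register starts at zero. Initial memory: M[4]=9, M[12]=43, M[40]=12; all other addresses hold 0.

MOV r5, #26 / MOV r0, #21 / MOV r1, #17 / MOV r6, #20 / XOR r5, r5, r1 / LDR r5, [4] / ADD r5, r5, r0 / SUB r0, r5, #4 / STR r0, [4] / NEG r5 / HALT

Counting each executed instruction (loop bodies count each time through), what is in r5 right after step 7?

30

r5=26
r0=21
r1=17
r6=20
r5=26^17=11
r5=M[4]=9
r5=9+21=30
After step 7: r5 = 30.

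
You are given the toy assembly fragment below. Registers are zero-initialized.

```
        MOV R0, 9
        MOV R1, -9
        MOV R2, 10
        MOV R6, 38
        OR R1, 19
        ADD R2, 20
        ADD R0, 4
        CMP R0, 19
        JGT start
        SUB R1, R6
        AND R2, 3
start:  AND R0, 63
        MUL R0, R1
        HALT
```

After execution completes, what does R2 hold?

2

MOV R0, 9 → R0=9
MOV R1, -9 → R1=-9
MOV R2, 10 → R2=10
MOV R6, 38 → R6=38
OR R1, 19 → R1=(-9)|19=-9
ADD R2, 20 → R2=10+20=30
ADD R0, 4 → R0=9+4=13
CMP R0, 19  (cmp 13,19)
JGT start: not taken
SUB R1, R6 → R1=(-9)-38=-47
AND R2, 3 → R2=30&3=2
AND R0, 63 → R0=13&63=13
MUL R0, R1 → R0=13*(-47)=-611
halt.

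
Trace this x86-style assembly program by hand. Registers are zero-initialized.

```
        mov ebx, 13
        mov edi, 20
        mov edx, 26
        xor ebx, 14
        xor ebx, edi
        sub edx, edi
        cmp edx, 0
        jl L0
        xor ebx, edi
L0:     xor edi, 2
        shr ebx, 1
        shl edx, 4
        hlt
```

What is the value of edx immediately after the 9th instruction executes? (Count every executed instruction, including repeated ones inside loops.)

6

after mov ebx, 13: ebx=13
after mov edi, 20: edi=20
after mov edx, 26: edx=26
after xor ebx, 14: ebx=13^14=3
after xor ebx, edi: ebx=3^20=23
after sub edx, edi: edx=26-20=6
cmp edx, 0  (cmp 6,0)
jl L0: not taken
after xor ebx, edi: ebx=23^20=3
After step 9: edx = 6.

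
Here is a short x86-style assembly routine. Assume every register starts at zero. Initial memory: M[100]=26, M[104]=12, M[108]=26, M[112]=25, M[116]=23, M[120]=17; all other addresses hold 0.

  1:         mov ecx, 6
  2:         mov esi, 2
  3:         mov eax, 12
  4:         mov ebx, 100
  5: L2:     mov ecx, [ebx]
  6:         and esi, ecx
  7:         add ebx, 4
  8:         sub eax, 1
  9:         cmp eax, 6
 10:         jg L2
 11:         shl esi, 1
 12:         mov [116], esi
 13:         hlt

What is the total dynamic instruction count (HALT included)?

43

ecx=6
esi=2
eax=12
ebx=100
ecx=M[100]=26
esi=2&26=2
ebx=100+4=104
eax=12-1=11
cmp eax, 6  (cmp 11,6)
jg L2: taken
ecx=M[104]=12
esi=2&12=0
ebx=104+4=108
eax=11-1=10
cmp eax, 6  (cmp 10,6)
jg L2: taken
ecx=M[108]=26
esi=0&26=0
ebx=108+4=112
eax=10-1=9
cmp eax, 6  (cmp 9,6)
jg L2: taken
ecx=M[112]=25
esi=0&25=0
ebx=112+4=116
eax=9-1=8
cmp eax, 6  (cmp 8,6)
jg L2: taken
ecx=M[116]=23
esi=0&23=0
ebx=116+4=120
eax=8-1=7
cmp eax, 6  (cmp 7,6)
jg L2: taken
ecx=M[120]=17
esi=0&17=0
ebx=120+4=124
eax=7-1=6
cmp eax, 6  (cmp 6,6)
jg L2: not taken
esi=0<<1=0
mov [116], esi → M[116]=0
halt.
Total executed instructions: 43.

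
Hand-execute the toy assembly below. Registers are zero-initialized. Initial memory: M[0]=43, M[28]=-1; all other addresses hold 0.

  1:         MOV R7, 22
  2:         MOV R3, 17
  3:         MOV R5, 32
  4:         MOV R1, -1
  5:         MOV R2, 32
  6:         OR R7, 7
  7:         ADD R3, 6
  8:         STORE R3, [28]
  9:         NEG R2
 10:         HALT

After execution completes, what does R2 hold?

MOV R7, 22 → R7=22
MOV R3, 17 → R3=17
MOV R5, 32 → R5=32
MOV R1, -1 → R1=-1
MOV R2, 32 → R2=32
OR R7, 7 → R7=22|7=23
ADD R3, 6 → R3=17+6=23
STORE R3, [28] → M[28]=23
NEG R2 → R2=-(32)=-32
halt.

-32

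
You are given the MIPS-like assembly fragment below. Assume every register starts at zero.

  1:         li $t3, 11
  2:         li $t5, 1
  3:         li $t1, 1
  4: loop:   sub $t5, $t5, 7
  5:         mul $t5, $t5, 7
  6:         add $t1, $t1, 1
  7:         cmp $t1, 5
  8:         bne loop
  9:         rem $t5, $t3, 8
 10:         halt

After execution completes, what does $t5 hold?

$t3=11
$t5=1
$t1=1
$t5=1-7=-6
$t5=(-6)*7=-42
$t1=1+1=2
cmp $t1, 5  (cmp 2,5)
bne loop: taken
$t5=(-42)-7=-49
$t5=(-49)*7=-343
$t1=2+1=3
cmp $t1, 5  (cmp 3,5)
bne loop: taken
$t5=(-343)-7=-350
$t5=(-350)*7=-2450
$t1=3+1=4
cmp $t1, 5  (cmp 4,5)
bne loop: taken
$t5=(-2450)-7=-2457
$t5=(-2457)*7=-17199
$t1=4+1=5
cmp $t1, 5  (cmp 5,5)
bne loop: not taken
$t5=11%8=3
halt.

3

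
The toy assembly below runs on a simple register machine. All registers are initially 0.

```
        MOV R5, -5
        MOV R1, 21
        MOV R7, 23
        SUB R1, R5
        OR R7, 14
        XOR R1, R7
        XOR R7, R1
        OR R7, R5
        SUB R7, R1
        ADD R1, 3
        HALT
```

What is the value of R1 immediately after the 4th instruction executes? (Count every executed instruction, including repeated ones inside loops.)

26

MOV R5, -5 → R5=-5
MOV R1, 21 → R1=21
MOV R7, 23 → R7=23
SUB R1, R5 → R1=21-(-5)=26
After step 4: R1 = 26.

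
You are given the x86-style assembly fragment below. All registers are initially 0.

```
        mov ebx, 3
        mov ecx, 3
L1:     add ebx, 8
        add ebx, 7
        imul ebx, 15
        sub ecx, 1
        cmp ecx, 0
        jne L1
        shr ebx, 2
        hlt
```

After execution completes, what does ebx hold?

ebx=3
ecx=3
ebx=3+8=11
ebx=11+7=18
ebx=18*15=270
ecx=3-1=2
cmp ecx, 0  (cmp 2,0)
jne L1: taken
ebx=270+8=278
ebx=278+7=285
ebx=285*15=4275
ecx=2-1=1
cmp ecx, 0  (cmp 1,0)
jne L1: taken
ebx=4275+8=4283
ebx=4283+7=4290
ebx=4290*15=64350
ecx=1-1=0
cmp ecx, 0  (cmp 0,0)
jne L1: not taken
ebx=64350>>2=16087
halt.

16087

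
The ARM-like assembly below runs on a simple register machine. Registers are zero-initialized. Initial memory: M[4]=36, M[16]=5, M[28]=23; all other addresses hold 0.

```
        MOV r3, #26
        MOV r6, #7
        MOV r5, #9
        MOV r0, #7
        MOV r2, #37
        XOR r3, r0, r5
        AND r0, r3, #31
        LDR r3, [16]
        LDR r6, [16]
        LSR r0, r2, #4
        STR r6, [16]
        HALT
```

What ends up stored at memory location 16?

5

r3=26
r6=7
r5=9
r0=7
r2=37
r3=7^9=14
r0=14&31=14
r3=M[16]=5
r6=M[16]=5
r0=37>>4=2
STR r6, [16] → M[16]=5
halt.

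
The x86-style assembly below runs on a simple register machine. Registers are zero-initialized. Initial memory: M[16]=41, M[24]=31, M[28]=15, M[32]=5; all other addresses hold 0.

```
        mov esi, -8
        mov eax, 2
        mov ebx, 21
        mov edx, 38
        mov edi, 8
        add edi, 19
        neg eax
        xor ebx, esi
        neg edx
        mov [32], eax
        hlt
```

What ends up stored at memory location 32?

-2

after mov esi, -8: esi=-8
after mov eax, 2: eax=2
after mov ebx, 21: ebx=21
after mov edx, 38: edx=38
after mov edi, 8: edi=8
after add edi, 19: edi=8+19=27
after neg eax: eax=-(2)=-2
after xor ebx, esi: ebx=21^(-8)=-19
after neg edx: edx=-(38)=-38
mov [32], eax → M[32]=-2
halt.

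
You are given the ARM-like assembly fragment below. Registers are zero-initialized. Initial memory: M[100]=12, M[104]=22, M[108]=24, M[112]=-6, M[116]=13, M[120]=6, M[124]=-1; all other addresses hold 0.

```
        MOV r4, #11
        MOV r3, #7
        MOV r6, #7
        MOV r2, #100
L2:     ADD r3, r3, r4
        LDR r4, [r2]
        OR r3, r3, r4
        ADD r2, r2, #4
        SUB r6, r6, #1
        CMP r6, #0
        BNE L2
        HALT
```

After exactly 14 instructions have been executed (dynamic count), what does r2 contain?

104

after MOV r4, #11: r4=11
after MOV r3, #7: r3=7
after MOV r6, #7: r6=7
after MOV r2, #100: r2=100
after ADD r3, r3, r4: r3=7+11=18
after LDR r4, [r2]: r4=M[100]=12
after OR r3, r3, r4: r3=18|12=30
after ADD r2, r2, #4: r2=100+4=104
after SUB r6, r6, #1: r6=7-1=6
CMP r6, #0  (cmp 6,0)
BNE L2: taken
after ADD r3, r3, r4: r3=30+12=42
after LDR r4, [r2]: r4=M[104]=22
after OR r3, r3, r4: r3=42|22=62
After step 14: r2 = 104.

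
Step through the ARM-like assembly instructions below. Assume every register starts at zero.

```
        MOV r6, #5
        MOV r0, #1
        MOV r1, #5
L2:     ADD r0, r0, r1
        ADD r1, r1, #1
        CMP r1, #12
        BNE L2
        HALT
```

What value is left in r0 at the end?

57

MOV r6, #5 → r6=5
MOV r0, #1 → r0=1
MOV r1, #5 → r1=5
ADD r0, r0, r1 → r0=1+5=6
ADD r1, r1, #1 → r1=5+1=6
CMP r1, #12  (cmp 6,12)
BNE L2: taken
ADD r0, r0, r1 → r0=6+6=12
ADD r1, r1, #1 → r1=6+1=7
CMP r1, #12  (cmp 7,12)
BNE L2: taken
ADD r0, r0, r1 → r0=12+7=19
ADD r1, r1, #1 → r1=7+1=8
CMP r1, #12  (cmp 8,12)
BNE L2: taken
ADD r0, r0, r1 → r0=19+8=27
ADD r1, r1, #1 → r1=8+1=9
CMP r1, #12  (cmp 9,12)
BNE L2: taken
ADD r0, r0, r1 → r0=27+9=36
ADD r1, r1, #1 → r1=9+1=10
CMP r1, #12  (cmp 10,12)
BNE L2: taken
ADD r0, r0, r1 → r0=36+10=46
ADD r1, r1, #1 → r1=10+1=11
CMP r1, #12  (cmp 11,12)
BNE L2: taken
ADD r0, r0, r1 → r0=46+11=57
ADD r1, r1, #1 → r1=11+1=12
CMP r1, #12  (cmp 12,12)
BNE L2: not taken
halt.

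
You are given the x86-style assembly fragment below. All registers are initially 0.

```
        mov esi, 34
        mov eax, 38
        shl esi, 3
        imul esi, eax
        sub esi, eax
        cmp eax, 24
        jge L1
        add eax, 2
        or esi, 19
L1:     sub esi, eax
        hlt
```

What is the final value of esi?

esi=34
eax=38
esi=34<<3=272
esi=272*38=10336
esi=10336-38=10298
cmp eax, 24  (cmp 38,24)
jge L1: taken
esi=10298-38=10260
halt.

10260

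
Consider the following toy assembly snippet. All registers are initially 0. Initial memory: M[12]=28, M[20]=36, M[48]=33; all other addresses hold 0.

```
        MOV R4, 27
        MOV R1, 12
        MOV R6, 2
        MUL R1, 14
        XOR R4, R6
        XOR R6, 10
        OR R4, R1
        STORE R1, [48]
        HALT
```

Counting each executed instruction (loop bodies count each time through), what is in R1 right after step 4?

168

R4=27
R1=12
R6=2
R1=12*14=168
After step 4: R1 = 168.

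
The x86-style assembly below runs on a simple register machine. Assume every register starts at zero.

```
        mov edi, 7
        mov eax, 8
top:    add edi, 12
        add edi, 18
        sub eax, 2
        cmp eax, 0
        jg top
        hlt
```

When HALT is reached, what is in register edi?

127

after mov edi, 7: edi=7
after mov eax, 8: eax=8
after add edi, 12: edi=7+12=19
after add edi, 18: edi=19+18=37
after sub eax, 2: eax=8-2=6
cmp eax, 0  (cmp 6,0)
jg top: taken
after add edi, 12: edi=37+12=49
after add edi, 18: edi=49+18=67
after sub eax, 2: eax=6-2=4
cmp eax, 0  (cmp 4,0)
jg top: taken
after add edi, 12: edi=67+12=79
after add edi, 18: edi=79+18=97
after sub eax, 2: eax=4-2=2
cmp eax, 0  (cmp 2,0)
jg top: taken
after add edi, 12: edi=97+12=109
after add edi, 18: edi=109+18=127
after sub eax, 2: eax=2-2=0
cmp eax, 0  (cmp 0,0)
jg top: not taken
halt.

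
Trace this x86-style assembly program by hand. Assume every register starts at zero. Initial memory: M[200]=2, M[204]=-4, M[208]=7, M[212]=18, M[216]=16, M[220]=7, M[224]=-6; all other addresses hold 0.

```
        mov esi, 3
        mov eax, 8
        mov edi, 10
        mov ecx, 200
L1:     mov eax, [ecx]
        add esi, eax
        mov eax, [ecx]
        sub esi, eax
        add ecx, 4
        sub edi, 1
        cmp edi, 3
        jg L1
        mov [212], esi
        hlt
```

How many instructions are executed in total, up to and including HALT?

62

after mov esi, 3: esi=3
after mov eax, 8: eax=8
after mov edi, 10: edi=10
after mov ecx, 200: ecx=200
after mov eax, [ecx]: eax=M[200]=2
after add esi, eax: esi=3+2=5
after mov eax, [ecx]: eax=M[200]=2
after sub esi, eax: esi=5-2=3
after add ecx, 4: ecx=200+4=204
after sub edi, 1: edi=10-1=9
cmp edi, 3  (cmp 9,3)
jg L1: taken
after mov eax, [ecx]: eax=M[204]=-4
after add esi, eax: esi=3+(-4)=-1
after mov eax, [ecx]: eax=M[204]=-4
after sub esi, eax: esi=(-1)-(-4)=3
after add ecx, 4: ecx=204+4=208
after sub edi, 1: edi=9-1=8
cmp edi, 3  (cmp 8,3)
jg L1: taken
after mov eax, [ecx]: eax=M[208]=7
after add esi, eax: esi=3+7=10
after mov eax, [ecx]: eax=M[208]=7
after sub esi, eax: esi=10-7=3
after add ecx, 4: ecx=208+4=212
after sub edi, 1: edi=8-1=7
cmp edi, 3  (cmp 7,3)
jg L1: taken
after mov eax, [ecx]: eax=M[212]=18
after add esi, eax: esi=3+18=21
after mov eax, [ecx]: eax=M[212]=18
after sub esi, eax: esi=21-18=3
after add ecx, 4: ecx=212+4=216
after sub edi, 1: edi=7-1=6
cmp edi, 3  (cmp 6,3)
jg L1: taken
after mov eax, [ecx]: eax=M[216]=16
after add esi, eax: esi=3+16=19
after mov eax, [ecx]: eax=M[216]=16
after sub esi, eax: esi=19-16=3
after add ecx, 4: ecx=216+4=220
after sub edi, 1: edi=6-1=5
cmp edi, 3  (cmp 5,3)
jg L1: taken
after mov eax, [ecx]: eax=M[220]=7
after add esi, eax: esi=3+7=10
after mov eax, [ecx]: eax=M[220]=7
after sub esi, eax: esi=10-7=3
after add ecx, 4: ecx=220+4=224
after sub edi, 1: edi=5-1=4
cmp edi, 3  (cmp 4,3)
jg L1: taken
after mov eax, [ecx]: eax=M[224]=-6
after add esi, eax: esi=3+(-6)=-3
after mov eax, [ecx]: eax=M[224]=-6
after sub esi, eax: esi=(-3)-(-6)=3
after add ecx, 4: ecx=224+4=228
after sub edi, 1: edi=4-1=3
cmp edi, 3  (cmp 3,3)
jg L1: not taken
mov [212], esi → M[212]=3
halt.
Total executed instructions: 62.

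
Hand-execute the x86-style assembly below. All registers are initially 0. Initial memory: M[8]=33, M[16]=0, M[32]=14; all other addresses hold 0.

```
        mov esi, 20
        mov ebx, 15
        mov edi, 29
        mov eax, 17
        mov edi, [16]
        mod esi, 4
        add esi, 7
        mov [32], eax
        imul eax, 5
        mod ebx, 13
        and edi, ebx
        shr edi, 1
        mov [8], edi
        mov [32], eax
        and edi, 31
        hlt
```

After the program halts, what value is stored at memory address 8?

esi=20
ebx=15
edi=29
eax=17
edi=M[16]=0
esi=20%4=0
esi=0+7=7
mov [32], eax → M[32]=17
eax=17*5=85
ebx=15%13=2
edi=0&2=0
edi=0>>1=0
mov [8], edi → M[8]=0
mov [32], eax → M[32]=85
edi=0&31=0
halt.

0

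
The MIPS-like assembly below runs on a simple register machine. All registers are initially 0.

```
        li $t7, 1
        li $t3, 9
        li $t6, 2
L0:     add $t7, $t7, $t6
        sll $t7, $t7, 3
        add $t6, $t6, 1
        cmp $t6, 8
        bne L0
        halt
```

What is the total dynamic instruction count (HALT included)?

after li $t7, 1: $t7=1
after li $t3, 9: $t3=9
after li $t6, 2: $t6=2
after add $t7, $t7, $t6: $t7=1+2=3
after sll $t7, $t7, 3: $t7=3<<3=24
after add $t6, $t6, 1: $t6=2+1=3
cmp $t6, 8  (cmp 3,8)
bne L0: taken
after add $t7, $t7, $t6: $t7=24+3=27
after sll $t7, $t7, 3: $t7=27<<3=216
after add $t6, $t6, 1: $t6=3+1=4
cmp $t6, 8  (cmp 4,8)
bne L0: taken
after add $t7, $t7, $t6: $t7=216+4=220
after sll $t7, $t7, 3: $t7=220<<3=1760
after add $t6, $t6, 1: $t6=4+1=5
cmp $t6, 8  (cmp 5,8)
bne L0: taken
after add $t7, $t7, $t6: $t7=1760+5=1765
after sll $t7, $t7, 3: $t7=1765<<3=14120
after add $t6, $t6, 1: $t6=5+1=6
cmp $t6, 8  (cmp 6,8)
bne L0: taken
after add $t7, $t7, $t6: $t7=14120+6=14126
after sll $t7, $t7, 3: $t7=14126<<3=113008
after add $t6, $t6, 1: $t6=6+1=7
cmp $t6, 8  (cmp 7,8)
bne L0: taken
after add $t7, $t7, $t6: $t7=113008+7=113015
after sll $t7, $t7, 3: $t7=113015<<3=904120
after add $t6, $t6, 1: $t6=7+1=8
cmp $t6, 8  (cmp 8,8)
bne L0: not taken
halt.
Total executed instructions: 34.

34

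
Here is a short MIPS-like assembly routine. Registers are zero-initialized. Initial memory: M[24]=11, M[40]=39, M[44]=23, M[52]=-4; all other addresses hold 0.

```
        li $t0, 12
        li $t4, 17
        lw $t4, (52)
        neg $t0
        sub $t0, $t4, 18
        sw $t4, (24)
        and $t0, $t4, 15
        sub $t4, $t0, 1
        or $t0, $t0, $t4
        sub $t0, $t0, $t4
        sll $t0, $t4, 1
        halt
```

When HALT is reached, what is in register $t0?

22

after li $t0, 12: $t0=12
after li $t4, 17: $t4=17
after lw $t4, (52): $t4=M[52]=-4
after neg $t0: $t0=-(12)=-12
after sub $t0, $t4, 18: $t0=(-4)-18=-22
sw $t4, (24) → M[24]=-4
after and $t0, $t4, 15: $t0=(-4)&15=12
after sub $t4, $t0, 1: $t4=12-1=11
after or $t0, $t0, $t4: $t0=12|11=15
after sub $t0, $t0, $t4: $t0=15-11=4
after sll $t0, $t4, 1: $t0=11<<1=22
halt.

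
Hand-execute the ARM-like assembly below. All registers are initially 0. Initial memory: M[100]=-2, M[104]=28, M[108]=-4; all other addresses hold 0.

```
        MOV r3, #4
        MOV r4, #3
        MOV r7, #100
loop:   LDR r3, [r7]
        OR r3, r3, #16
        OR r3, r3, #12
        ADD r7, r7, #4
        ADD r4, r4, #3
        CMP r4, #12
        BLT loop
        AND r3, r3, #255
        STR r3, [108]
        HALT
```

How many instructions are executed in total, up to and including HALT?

27

MOV r3, #4 → r3=4
MOV r4, #3 → r4=3
MOV r7, #100 → r7=100
LDR r3, [r7] → r3=M[100]=-2
OR r3, r3, #16 → r3=(-2)|16=-2
OR r3, r3, #12 → r3=(-2)|12=-2
ADD r7, r7, #4 → r7=100+4=104
ADD r4, r4, #3 → r4=3+3=6
CMP r4, #12  (cmp 6,12)
BLT loop: taken
LDR r3, [r7] → r3=M[104]=28
OR r3, r3, #16 → r3=28|16=28
OR r3, r3, #12 → r3=28|12=28
ADD r7, r7, #4 → r7=104+4=108
ADD r4, r4, #3 → r4=6+3=9
CMP r4, #12  (cmp 9,12)
BLT loop: taken
LDR r3, [r7] → r3=M[108]=-4
OR r3, r3, #16 → r3=(-4)|16=-4
OR r3, r3, #12 → r3=(-4)|12=-4
ADD r7, r7, #4 → r7=108+4=112
ADD r4, r4, #3 → r4=9+3=12
CMP r4, #12  (cmp 12,12)
BLT loop: not taken
AND r3, r3, #255 → r3=(-4)&255=252
STR r3, [108] → M[108]=252
halt.
Total executed instructions: 27.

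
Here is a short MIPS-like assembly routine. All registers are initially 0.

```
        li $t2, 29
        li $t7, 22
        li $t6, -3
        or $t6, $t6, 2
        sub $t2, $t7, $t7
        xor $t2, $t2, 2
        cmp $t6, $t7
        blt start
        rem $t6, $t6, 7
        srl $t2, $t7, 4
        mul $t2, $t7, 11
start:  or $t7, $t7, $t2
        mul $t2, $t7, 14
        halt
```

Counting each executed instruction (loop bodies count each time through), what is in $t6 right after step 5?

$t2=29
$t7=22
$t6=-3
$t6=(-3)|2=-1
$t2=22-22=0
After step 5: $t6 = -1.

-1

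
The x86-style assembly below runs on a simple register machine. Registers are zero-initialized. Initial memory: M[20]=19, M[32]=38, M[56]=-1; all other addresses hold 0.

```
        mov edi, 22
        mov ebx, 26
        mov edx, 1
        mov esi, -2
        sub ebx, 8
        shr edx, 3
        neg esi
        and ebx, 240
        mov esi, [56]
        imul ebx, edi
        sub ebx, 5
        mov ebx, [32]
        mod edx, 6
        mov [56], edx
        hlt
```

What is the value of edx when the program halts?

0

after mov edi, 22: edi=22
after mov ebx, 26: ebx=26
after mov edx, 1: edx=1
after mov esi, -2: esi=-2
after sub ebx, 8: ebx=26-8=18
after shr edx, 3: edx=1>>3=0
after neg esi: esi=-(-2)=2
after and ebx, 240: ebx=18&240=16
after mov esi, [56]: esi=M[56]=-1
after imul ebx, edi: ebx=16*22=352
after sub ebx, 5: ebx=352-5=347
after mov ebx, [32]: ebx=M[32]=38
after mod edx, 6: edx=0%6=0
mov [56], edx → M[56]=0
halt.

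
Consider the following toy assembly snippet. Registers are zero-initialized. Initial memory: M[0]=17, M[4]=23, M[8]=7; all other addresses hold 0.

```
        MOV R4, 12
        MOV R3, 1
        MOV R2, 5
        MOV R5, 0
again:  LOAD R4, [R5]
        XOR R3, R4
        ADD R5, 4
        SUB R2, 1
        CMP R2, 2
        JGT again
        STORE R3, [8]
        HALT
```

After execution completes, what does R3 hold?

R4=12
R3=1
R2=5
R5=0
R4=M[0]=17
R3=1^17=16
R5=0+4=4
R2=5-1=4
CMP R2, 2  (cmp 4,2)
JGT again: taken
R4=M[4]=23
R3=16^23=7
R5=4+4=8
R2=4-1=3
CMP R2, 2  (cmp 3,2)
JGT again: taken
R4=M[8]=7
R3=7^7=0
R5=8+4=12
R2=3-1=2
CMP R2, 2  (cmp 2,2)
JGT again: not taken
STORE R3, [8] → M[8]=0
halt.

0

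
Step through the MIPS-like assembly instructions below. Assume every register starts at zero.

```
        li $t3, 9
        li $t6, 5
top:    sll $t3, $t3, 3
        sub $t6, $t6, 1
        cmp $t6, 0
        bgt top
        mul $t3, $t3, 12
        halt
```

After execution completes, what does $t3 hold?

after li $t3, 9: $t3=9
after li $t6, 5: $t6=5
after sll $t3, $t3, 3: $t3=9<<3=72
after sub $t6, $t6, 1: $t6=5-1=4
cmp $t6, 0  (cmp 4,0)
bgt top: taken
after sll $t3, $t3, 3: $t3=72<<3=576
after sub $t6, $t6, 1: $t6=4-1=3
cmp $t6, 0  (cmp 3,0)
bgt top: taken
after sll $t3, $t3, 3: $t3=576<<3=4608
after sub $t6, $t6, 1: $t6=3-1=2
cmp $t6, 0  (cmp 2,0)
bgt top: taken
after sll $t3, $t3, 3: $t3=4608<<3=36864
after sub $t6, $t6, 1: $t6=2-1=1
cmp $t6, 0  (cmp 1,0)
bgt top: taken
after sll $t3, $t3, 3: $t3=36864<<3=294912
after sub $t6, $t6, 1: $t6=1-1=0
cmp $t6, 0  (cmp 0,0)
bgt top: not taken
after mul $t3, $t3, 12: $t3=294912*12=3538944
halt.

3538944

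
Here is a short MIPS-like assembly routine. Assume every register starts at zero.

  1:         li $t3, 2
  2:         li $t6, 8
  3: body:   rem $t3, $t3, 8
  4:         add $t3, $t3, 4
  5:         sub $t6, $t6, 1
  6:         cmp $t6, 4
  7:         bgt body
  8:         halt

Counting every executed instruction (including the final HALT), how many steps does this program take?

23

after li $t3, 2: $t3=2
after li $t6, 8: $t6=8
after rem $t3, $t3, 8: $t3=2%8=2
after add $t3, $t3, 4: $t3=2+4=6
after sub $t6, $t6, 1: $t6=8-1=7
cmp $t6, 4  (cmp 7,4)
bgt body: taken
after rem $t3, $t3, 8: $t3=6%8=6
after add $t3, $t3, 4: $t3=6+4=10
after sub $t6, $t6, 1: $t6=7-1=6
cmp $t6, 4  (cmp 6,4)
bgt body: taken
after rem $t3, $t3, 8: $t3=10%8=2
after add $t3, $t3, 4: $t3=2+4=6
after sub $t6, $t6, 1: $t6=6-1=5
cmp $t6, 4  (cmp 5,4)
bgt body: taken
after rem $t3, $t3, 8: $t3=6%8=6
after add $t3, $t3, 4: $t3=6+4=10
after sub $t6, $t6, 1: $t6=5-1=4
cmp $t6, 4  (cmp 4,4)
bgt body: not taken
halt.
Total executed instructions: 23.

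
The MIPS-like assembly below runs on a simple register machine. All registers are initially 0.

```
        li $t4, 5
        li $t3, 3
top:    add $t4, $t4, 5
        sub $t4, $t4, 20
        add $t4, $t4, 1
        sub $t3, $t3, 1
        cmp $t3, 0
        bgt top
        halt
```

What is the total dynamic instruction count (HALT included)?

$t4=5
$t3=3
$t4=5+5=10
$t4=10-20=-10
$t4=(-10)+1=-9
$t3=3-1=2
cmp $t3, 0  (cmp 2,0)
bgt top: taken
$t4=(-9)+5=-4
$t4=(-4)-20=-24
$t4=(-24)+1=-23
$t3=2-1=1
cmp $t3, 0  (cmp 1,0)
bgt top: taken
$t4=(-23)+5=-18
$t4=(-18)-20=-38
$t4=(-38)+1=-37
$t3=1-1=0
cmp $t3, 0  (cmp 0,0)
bgt top: not taken
halt.
Total executed instructions: 21.

21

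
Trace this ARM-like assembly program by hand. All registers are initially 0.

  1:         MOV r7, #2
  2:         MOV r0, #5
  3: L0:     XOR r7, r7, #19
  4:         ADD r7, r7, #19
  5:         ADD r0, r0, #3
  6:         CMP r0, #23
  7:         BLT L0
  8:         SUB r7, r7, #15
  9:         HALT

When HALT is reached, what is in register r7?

139

after MOV r7, #2: r7=2
after MOV r0, #5: r0=5
after XOR r7, r7, #19: r7=2^19=17
after ADD r7, r7, #19: r7=17+19=36
after ADD r0, r0, #3: r0=5+3=8
CMP r0, #23  (cmp 8,23)
BLT L0: taken
after XOR r7, r7, #19: r7=36^19=55
after ADD r7, r7, #19: r7=55+19=74
after ADD r0, r0, #3: r0=8+3=11
CMP r0, #23  (cmp 11,23)
BLT L0: taken
after XOR r7, r7, #19: r7=74^19=89
after ADD r7, r7, #19: r7=89+19=108
after ADD r0, r0, #3: r0=11+3=14
CMP r0, #23  (cmp 14,23)
BLT L0: taken
after XOR r7, r7, #19: r7=108^19=127
after ADD r7, r7, #19: r7=127+19=146
after ADD r0, r0, #3: r0=14+3=17
CMP r0, #23  (cmp 17,23)
BLT L0: taken
after XOR r7, r7, #19: r7=146^19=129
after ADD r7, r7, #19: r7=129+19=148
after ADD r0, r0, #3: r0=17+3=20
CMP r0, #23  (cmp 20,23)
BLT L0: taken
after XOR r7, r7, #19: r7=148^19=135
after ADD r7, r7, #19: r7=135+19=154
after ADD r0, r0, #3: r0=20+3=23
CMP r0, #23  (cmp 23,23)
BLT L0: not taken
after SUB r7, r7, #15: r7=154-15=139
halt.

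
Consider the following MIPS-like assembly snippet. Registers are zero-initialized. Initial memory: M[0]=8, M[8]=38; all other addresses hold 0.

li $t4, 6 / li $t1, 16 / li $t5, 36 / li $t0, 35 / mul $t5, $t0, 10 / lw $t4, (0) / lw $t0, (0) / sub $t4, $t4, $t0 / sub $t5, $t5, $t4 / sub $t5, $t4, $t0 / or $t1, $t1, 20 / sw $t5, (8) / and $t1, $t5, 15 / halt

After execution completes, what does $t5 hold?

-8

after li $t4, 6: $t4=6
after li $t1, 16: $t1=16
after li $t5, 36: $t5=36
after li $t0, 35: $t0=35
after mul $t5, $t0, 10: $t5=35*10=350
after lw $t4, (0): $t4=M[0]=8
after lw $t0, (0): $t0=M[0]=8
after sub $t4, $t4, $t0: $t4=8-8=0
after sub $t5, $t5, $t4: $t5=350-0=350
after sub $t5, $t4, $t0: $t5=0-8=-8
after or $t1, $t1, 20: $t1=16|20=20
sw $t5, (8) → M[8]=-8
after and $t1, $t5, 15: $t1=(-8)&15=8
halt.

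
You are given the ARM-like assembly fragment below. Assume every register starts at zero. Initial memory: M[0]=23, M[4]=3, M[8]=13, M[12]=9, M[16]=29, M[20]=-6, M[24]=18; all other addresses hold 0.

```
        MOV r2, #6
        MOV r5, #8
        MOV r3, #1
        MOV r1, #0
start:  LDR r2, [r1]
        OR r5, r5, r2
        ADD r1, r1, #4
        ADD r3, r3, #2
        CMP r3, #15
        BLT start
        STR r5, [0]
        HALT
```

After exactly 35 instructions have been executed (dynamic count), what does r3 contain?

after MOV r2, #6: r2=6
after MOV r5, #8: r5=8
after MOV r3, #1: r3=1
after MOV r1, #0: r1=0
after LDR r2, [r1]: r2=M[0]=23
after OR r5, r5, r2: r5=8|23=31
after ADD r1, r1, #4: r1=0+4=4
after ADD r3, r3, #2: r3=1+2=3
CMP r3, #15  (cmp 3,15)
BLT start: taken
after LDR r2, [r1]: r2=M[4]=3
after OR r5, r5, r2: r5=31|3=31
after ADD r1, r1, #4: r1=4+4=8
after ADD r3, r3, #2: r3=3+2=5
CMP r3, #15  (cmp 5,15)
BLT start: taken
after LDR r2, [r1]: r2=M[8]=13
after OR r5, r5, r2: r5=31|13=31
after ADD r1, r1, #4: r1=8+4=12
after ADD r3, r3, #2: r3=5+2=7
CMP r3, #15  (cmp 7,15)
BLT start: taken
after LDR r2, [r1]: r2=M[12]=9
after OR r5, r5, r2: r5=31|9=31
after ADD r1, r1, #4: r1=12+4=16
after ADD r3, r3, #2: r3=7+2=9
CMP r3, #15  (cmp 9,15)
BLT start: taken
after LDR r2, [r1]: r2=M[16]=29
after OR r5, r5, r2: r5=31|29=31
after ADD r1, r1, #4: r1=16+4=20
after ADD r3, r3, #2: r3=9+2=11
CMP r3, #15  (cmp 11,15)
BLT start: taken
after LDR r2, [r1]: r2=M[20]=-6
After step 35: r3 = 11.

11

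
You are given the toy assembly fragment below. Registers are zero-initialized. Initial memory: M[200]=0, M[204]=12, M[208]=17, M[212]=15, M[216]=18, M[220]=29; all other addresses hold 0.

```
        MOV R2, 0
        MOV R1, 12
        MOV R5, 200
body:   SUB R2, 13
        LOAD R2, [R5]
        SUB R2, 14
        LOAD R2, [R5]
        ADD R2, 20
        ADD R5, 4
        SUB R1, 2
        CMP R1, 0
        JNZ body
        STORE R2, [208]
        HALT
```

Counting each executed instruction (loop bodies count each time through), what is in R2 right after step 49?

25

after MOV R2, 0: R2=0
after MOV R1, 12: R1=12
after MOV R5, 200: R5=200
after SUB R2, 13: R2=0-13=-13
after LOAD R2, [R5]: R2=M[200]=0
after SUB R2, 14: R2=0-14=-14
after LOAD R2, [R5]: R2=M[200]=0
after ADD R2, 20: R2=0+20=20
after ADD R5, 4: R5=200+4=204
after SUB R1, 2: R1=12-2=10
CMP R1, 0  (cmp 10,0)
JNZ body: taken
after SUB R2, 13: R2=20-13=7
after LOAD R2, [R5]: R2=M[204]=12
after SUB R2, 14: R2=12-14=-2
after LOAD R2, [R5]: R2=M[204]=12
after ADD R2, 20: R2=12+20=32
after ADD R5, 4: R5=204+4=208
after SUB R1, 2: R1=10-2=8
CMP R1, 0  (cmp 8,0)
JNZ body: taken
after SUB R2, 13: R2=32-13=19
after LOAD R2, [R5]: R2=M[208]=17
after SUB R2, 14: R2=17-14=3
after LOAD R2, [R5]: R2=M[208]=17
after ADD R2, 20: R2=17+20=37
after ADD R5, 4: R5=208+4=212
after SUB R1, 2: R1=8-2=6
CMP R1, 0  (cmp 6,0)
JNZ body: taken
after SUB R2, 13: R2=37-13=24
after LOAD R2, [R5]: R2=M[212]=15
after SUB R2, 14: R2=15-14=1
after LOAD R2, [R5]: R2=M[212]=15
after ADD R2, 20: R2=15+20=35
after ADD R5, 4: R5=212+4=216
after SUB R1, 2: R1=6-2=4
CMP R1, 0  (cmp 4,0)
JNZ body: taken
after SUB R2, 13: R2=35-13=22
after LOAD R2, [R5]: R2=M[216]=18
after SUB R2, 14: R2=18-14=4
after LOAD R2, [R5]: R2=M[216]=18
after ADD R2, 20: R2=18+20=38
after ADD R5, 4: R5=216+4=220
after SUB R1, 2: R1=4-2=2
CMP R1, 0  (cmp 2,0)
JNZ body: taken
after SUB R2, 13: R2=38-13=25
After step 49: R2 = 25.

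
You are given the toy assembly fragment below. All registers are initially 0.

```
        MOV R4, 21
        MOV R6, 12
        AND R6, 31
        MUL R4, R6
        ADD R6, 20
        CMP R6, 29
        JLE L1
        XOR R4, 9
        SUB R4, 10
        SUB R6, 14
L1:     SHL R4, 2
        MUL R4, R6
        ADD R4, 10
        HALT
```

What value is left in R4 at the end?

16930

R4=21
R6=12
R6=12&31=12
R4=21*12=252
R6=12+20=32
CMP R6, 29  (cmp 32,29)
JLE L1: not taken
R4=252^9=245
R4=245-10=235
R6=32-14=18
R4=235<<2=940
R4=940*18=16920
R4=16920+10=16930
halt.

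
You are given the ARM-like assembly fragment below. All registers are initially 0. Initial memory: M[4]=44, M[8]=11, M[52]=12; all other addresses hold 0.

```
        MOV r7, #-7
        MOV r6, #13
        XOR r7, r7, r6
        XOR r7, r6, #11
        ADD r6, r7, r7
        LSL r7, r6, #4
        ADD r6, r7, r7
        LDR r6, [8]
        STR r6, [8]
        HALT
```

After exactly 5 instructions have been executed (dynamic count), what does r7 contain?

6

after MOV r7, #-7: r7=-7
after MOV r6, #13: r6=13
after XOR r7, r7, r6: r7=(-7)^13=-12
after XOR r7, r6, #11: r7=13^11=6
after ADD r6, r7, r7: r6=6+6=12
After step 5: r7 = 6.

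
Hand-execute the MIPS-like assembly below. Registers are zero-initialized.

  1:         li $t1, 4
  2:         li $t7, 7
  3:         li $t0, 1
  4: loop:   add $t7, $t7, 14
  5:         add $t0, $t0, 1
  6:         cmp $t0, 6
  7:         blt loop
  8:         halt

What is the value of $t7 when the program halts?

$t1=4
$t7=7
$t0=1
$t7=7+14=21
$t0=1+1=2
cmp $t0, 6  (cmp 2,6)
blt loop: taken
$t7=21+14=35
$t0=2+1=3
cmp $t0, 6  (cmp 3,6)
blt loop: taken
$t7=35+14=49
$t0=3+1=4
cmp $t0, 6  (cmp 4,6)
blt loop: taken
$t7=49+14=63
$t0=4+1=5
cmp $t0, 6  (cmp 5,6)
blt loop: taken
$t7=63+14=77
$t0=5+1=6
cmp $t0, 6  (cmp 6,6)
blt loop: not taken
halt.

77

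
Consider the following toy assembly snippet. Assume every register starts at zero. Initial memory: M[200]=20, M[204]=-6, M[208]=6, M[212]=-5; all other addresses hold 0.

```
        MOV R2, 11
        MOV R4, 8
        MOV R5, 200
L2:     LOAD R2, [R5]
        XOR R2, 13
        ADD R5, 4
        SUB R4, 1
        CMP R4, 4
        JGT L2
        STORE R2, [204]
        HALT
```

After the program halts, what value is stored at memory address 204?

MOV R2, 11 → R2=11
MOV R4, 8 → R4=8
MOV R5, 200 → R5=200
LOAD R2, [R5] → R2=M[200]=20
XOR R2, 13 → R2=20^13=25
ADD R5, 4 → R5=200+4=204
SUB R4, 1 → R4=8-1=7
CMP R4, 4  (cmp 7,4)
JGT L2: taken
LOAD R2, [R5] → R2=M[204]=-6
XOR R2, 13 → R2=(-6)^13=-9
ADD R5, 4 → R5=204+4=208
SUB R4, 1 → R4=7-1=6
CMP R4, 4  (cmp 6,4)
JGT L2: taken
LOAD R2, [R5] → R2=M[208]=6
XOR R2, 13 → R2=6^13=11
ADD R5, 4 → R5=208+4=212
SUB R4, 1 → R4=6-1=5
CMP R4, 4  (cmp 5,4)
JGT L2: taken
LOAD R2, [R5] → R2=M[212]=-5
XOR R2, 13 → R2=(-5)^13=-10
ADD R5, 4 → R5=212+4=216
SUB R4, 1 → R4=5-1=4
CMP R4, 4  (cmp 4,4)
JGT L2: not taken
STORE R2, [204] → M[204]=-10
halt.

-10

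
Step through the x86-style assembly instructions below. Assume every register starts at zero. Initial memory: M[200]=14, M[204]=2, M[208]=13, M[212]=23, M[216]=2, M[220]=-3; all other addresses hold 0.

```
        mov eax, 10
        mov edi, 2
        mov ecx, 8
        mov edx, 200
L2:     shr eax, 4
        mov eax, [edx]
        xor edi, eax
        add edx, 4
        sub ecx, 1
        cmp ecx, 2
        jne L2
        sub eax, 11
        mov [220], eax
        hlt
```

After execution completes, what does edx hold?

224

mov eax, 10 → eax=10
mov edi, 2 → edi=2
mov ecx, 8 → ecx=8
mov edx, 200 → edx=200
shr eax, 4 → eax=10>>4=0
mov eax, [edx] → eax=M[200]=14
xor edi, eax → edi=2^14=12
add edx, 4 → edx=200+4=204
sub ecx, 1 → ecx=8-1=7
cmp ecx, 2  (cmp 7,2)
jne L2: taken
shr eax, 4 → eax=14>>4=0
mov eax, [edx] → eax=M[204]=2
xor edi, eax → edi=12^2=14
add edx, 4 → edx=204+4=208
sub ecx, 1 → ecx=7-1=6
cmp ecx, 2  (cmp 6,2)
jne L2: taken
shr eax, 4 → eax=2>>4=0
mov eax, [edx] → eax=M[208]=13
xor edi, eax → edi=14^13=3
add edx, 4 → edx=208+4=212
sub ecx, 1 → ecx=6-1=5
cmp ecx, 2  (cmp 5,2)
jne L2: taken
shr eax, 4 → eax=13>>4=0
mov eax, [edx] → eax=M[212]=23
xor edi, eax → edi=3^23=20
add edx, 4 → edx=212+4=216
sub ecx, 1 → ecx=5-1=4
cmp ecx, 2  (cmp 4,2)
jne L2: taken
shr eax, 4 → eax=23>>4=1
mov eax, [edx] → eax=M[216]=2
xor edi, eax → edi=20^2=22
add edx, 4 → edx=216+4=220
sub ecx, 1 → ecx=4-1=3
cmp ecx, 2  (cmp 3,2)
jne L2: taken
shr eax, 4 → eax=2>>4=0
mov eax, [edx] → eax=M[220]=-3
xor edi, eax → edi=22^(-3)=-21
add edx, 4 → edx=220+4=224
sub ecx, 1 → ecx=3-1=2
cmp ecx, 2  (cmp 2,2)
jne L2: not taken
sub eax, 11 → eax=(-3)-11=-14
mov [220], eax → M[220]=-14
halt.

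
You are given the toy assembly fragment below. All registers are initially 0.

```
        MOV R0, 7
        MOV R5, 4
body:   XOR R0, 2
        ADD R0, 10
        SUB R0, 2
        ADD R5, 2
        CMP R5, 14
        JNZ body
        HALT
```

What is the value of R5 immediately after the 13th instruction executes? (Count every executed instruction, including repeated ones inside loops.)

8

R0=7
R5=4
R0=7^2=5
R0=5+10=15
R0=15-2=13
R5=4+2=6
CMP R5, 14  (cmp 6,14)
JNZ body: taken
R0=13^2=15
R0=15+10=25
R0=25-2=23
R5=6+2=8
CMP R5, 14  (cmp 8,14)
After step 13: R5 = 8.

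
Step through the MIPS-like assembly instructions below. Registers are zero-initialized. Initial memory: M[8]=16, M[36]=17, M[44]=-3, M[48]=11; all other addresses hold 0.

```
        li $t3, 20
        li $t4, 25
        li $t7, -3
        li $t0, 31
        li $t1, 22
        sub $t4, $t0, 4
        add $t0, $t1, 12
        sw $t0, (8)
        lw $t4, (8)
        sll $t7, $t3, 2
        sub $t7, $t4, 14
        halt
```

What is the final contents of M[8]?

34

li $t3, 20 → $t3=20
li $t4, 25 → $t4=25
li $t7, -3 → $t7=-3
li $t0, 31 → $t0=31
li $t1, 22 → $t1=22
sub $t4, $t0, 4 → $t4=31-4=27
add $t0, $t1, 12 → $t0=22+12=34
sw $t0, (8) → M[8]=34
lw $t4, (8) → $t4=M[8]=34
sll $t7, $t3, 2 → $t7=20<<2=80
sub $t7, $t4, 14 → $t7=34-14=20
halt.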